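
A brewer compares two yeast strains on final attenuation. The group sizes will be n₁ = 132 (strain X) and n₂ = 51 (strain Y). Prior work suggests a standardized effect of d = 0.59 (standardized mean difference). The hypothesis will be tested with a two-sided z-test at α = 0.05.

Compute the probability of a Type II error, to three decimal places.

Noncentrality parameter: δ = d / √(1/n₁ + 1/n₂) = 0.59 / √(1/132 + 1/51) = 3.5785
Critical value for a two-sided test at α = 0.05: z_{α/2} = 1.960.
Power = Φ(δ − 1.960) + Φ(−δ − 1.960) = Φ(1.619) + Φ(-5.538) = 0.9472 + 0.0000 = 0.9472.
Type II error: β = 1 − power = 1 − 0.9472 = 0.0528.

β ≈ 0.053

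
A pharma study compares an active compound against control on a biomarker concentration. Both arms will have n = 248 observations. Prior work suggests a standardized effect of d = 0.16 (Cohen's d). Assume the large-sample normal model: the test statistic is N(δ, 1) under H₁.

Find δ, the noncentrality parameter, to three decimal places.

δ ≈ 1.782

The noncentrality parameter scales effect size by the design's sample-size factor: δ = d·√(n/2) = 0.16 × √(248/2) = 1.7817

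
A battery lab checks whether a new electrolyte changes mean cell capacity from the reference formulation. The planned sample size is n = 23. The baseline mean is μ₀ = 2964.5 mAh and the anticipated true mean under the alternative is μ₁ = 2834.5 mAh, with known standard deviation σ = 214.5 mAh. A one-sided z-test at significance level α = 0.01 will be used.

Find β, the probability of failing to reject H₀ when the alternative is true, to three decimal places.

Standardized effect: d = |μ₁ − μ₀| / σ = |2834.5 − 2964.5| / 214.5 = 0.6061
Noncentrality parameter: λ = d·√n = 0.6061 × √23 = 2.9066
One-sided α = 0.01 → critical value z_{0.01} = 2.326.
Power = P(Z > 2.326 − λ) = Φ(0.580) = 0.7191.
Type II error: β = 1 − power = 1 − 0.7191 = 0.2809.

β ≈ 0.281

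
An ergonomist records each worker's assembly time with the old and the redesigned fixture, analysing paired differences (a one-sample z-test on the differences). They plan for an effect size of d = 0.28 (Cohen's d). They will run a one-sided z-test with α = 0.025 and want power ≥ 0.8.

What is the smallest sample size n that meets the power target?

For power 0.8 need Φ(δ − z_{0.025}) = 0.8, so δ = z_{0.025} + z_{0.20} = 1.960 + 0.842 = 2.802.
δ = d·√n ⇒ n = (δ/d)² = (2.802 / 0.28)² = 100.11.
Rounding up, n = 101.

n = 101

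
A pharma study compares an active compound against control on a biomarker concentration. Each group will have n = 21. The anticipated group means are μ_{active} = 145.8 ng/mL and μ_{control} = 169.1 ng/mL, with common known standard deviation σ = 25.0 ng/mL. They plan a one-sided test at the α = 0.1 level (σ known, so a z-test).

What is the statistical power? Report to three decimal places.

Power ≈ 0.959

Standardized effect: d = |μ_{active} − μ_{control}| / σ = |145.8 − 169.1| / 25.0 = 0.9320
Noncentrality parameter: δ = d·√(n/2) = 0.9320 × √(21/2) = 3.0200
One-sided α = 0.1 → critical value z_{0.1} = 1.282.
Power = Φ(δ − 1.282) = Φ(1.738) = 0.9589.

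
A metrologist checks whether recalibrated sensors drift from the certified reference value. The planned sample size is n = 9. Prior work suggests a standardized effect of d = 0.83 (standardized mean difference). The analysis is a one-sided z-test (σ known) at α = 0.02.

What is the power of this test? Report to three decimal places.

Power ≈ 0.669

Noncentrality parameter: δ = d·√n = 0.83 × √9 = 2.4900
One-sided α = 0.02 → critical value z_{0.02} = 2.054.
Power = P(Z > 2.054 − δ) = Φ(0.436) = 0.6687.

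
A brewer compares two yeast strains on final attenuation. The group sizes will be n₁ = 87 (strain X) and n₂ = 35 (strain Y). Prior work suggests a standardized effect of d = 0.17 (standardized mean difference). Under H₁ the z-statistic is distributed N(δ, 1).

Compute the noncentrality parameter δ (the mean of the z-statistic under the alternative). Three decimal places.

δ ≈ 0.849

δ = d / √(1/n₁ + 1/n₂) = 0.17 / √(1/87 + 1/35) = 0.8493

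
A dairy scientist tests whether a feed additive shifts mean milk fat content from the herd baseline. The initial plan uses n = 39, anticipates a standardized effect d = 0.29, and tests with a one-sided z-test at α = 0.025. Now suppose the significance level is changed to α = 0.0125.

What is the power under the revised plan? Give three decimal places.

Power ≈ 0.333

δ = d·√n = 0.29 × √39 = 1.8110 (unchanged). New critical value: z_{0.0125} = 2.241.
Revised power = Φ(δ − 2.241) = Φ(-0.430) = 0.3335.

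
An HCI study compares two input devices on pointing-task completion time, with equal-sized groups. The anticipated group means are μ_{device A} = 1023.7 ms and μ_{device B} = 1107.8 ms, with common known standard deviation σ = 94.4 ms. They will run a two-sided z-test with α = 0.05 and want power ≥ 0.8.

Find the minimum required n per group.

n = 20 per group

Standardized effect: d = |μ_{device A} − μ_{device B}| / σ = |1023.7 − 1107.8| / 94.4 = 0.8909
For power 0.8 need Φ(δ − z_{0.025}) = 0.8, so δ = z_{0.025} + z_{0.20} = 1.960 + 0.842 = 2.802.
(Ignoring the negligible lower-tail rejection probability gives the usual closed-form inversion.)
δ = d·√(n/2) ⇒ n = 2(δ/d)² = 2 × (2.802 / 0.8909)² = 19.78.
Round up to the next whole unit.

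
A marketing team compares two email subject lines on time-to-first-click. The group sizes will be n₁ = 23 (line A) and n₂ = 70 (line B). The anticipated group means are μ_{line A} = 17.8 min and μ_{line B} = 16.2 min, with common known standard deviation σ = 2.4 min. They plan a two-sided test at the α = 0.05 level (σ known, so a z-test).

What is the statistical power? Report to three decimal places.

Power ≈ 0.792

Standardized effect: d = |μ_{line A} − μ_{line B}| / σ = |17.8 − 16.2| / 2.4 = 0.6667
Noncentrality parameter: δ = d / √(1/n₁ + 1/n₂) = 0.6667 / √(1/23 + 1/70) = 2.7738
Critical value for a two-sided test at α = 0.05: z_{α/2} = 1.960.
Power = Φ(δ − 1.960) + Φ(−δ − 1.960) = Φ(0.814) + Φ(-4.734) = 0.7921 + 0.0000 = 0.7921.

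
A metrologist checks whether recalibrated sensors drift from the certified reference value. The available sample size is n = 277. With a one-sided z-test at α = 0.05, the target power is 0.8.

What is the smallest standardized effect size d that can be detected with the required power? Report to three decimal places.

d ≈ 0.149

Required noncentrality: δ = z_{0.05} + z_{0.20} = 1.645 + 0.842 = 2.486.
δ = d·√n ⇒ d = δ/√n = 2.486/√277 = 0.1494.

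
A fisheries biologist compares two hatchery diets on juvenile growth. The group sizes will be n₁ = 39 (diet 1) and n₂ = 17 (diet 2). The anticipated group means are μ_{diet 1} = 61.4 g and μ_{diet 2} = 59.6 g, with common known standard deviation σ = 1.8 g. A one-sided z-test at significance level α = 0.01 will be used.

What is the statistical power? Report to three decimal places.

Standardized effect: d = |μ_{diet 1} − μ_{diet 2}| / σ = |61.4 − 59.6| / 1.8 = 1.0000
Noncentrality parameter: δ = d / √(1/n₁ + 1/n₂) = 1.0000 / √(1/39 + 1/17) = 3.4408
One-sided α = 0.01 → critical value z_{0.01} = 2.326.
Power = P(Z > 2.326 − δ) = Φ(1.114) = 0.8675.

Power ≈ 0.867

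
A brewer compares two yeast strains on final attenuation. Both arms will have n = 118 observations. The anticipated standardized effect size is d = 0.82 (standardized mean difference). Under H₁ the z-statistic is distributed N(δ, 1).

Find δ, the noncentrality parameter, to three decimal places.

The noncentrality parameter scales effect size by the design's sample-size factor: δ = d·√(n/2) = 0.82 × √(118/2) = 6.2985

δ ≈ 6.299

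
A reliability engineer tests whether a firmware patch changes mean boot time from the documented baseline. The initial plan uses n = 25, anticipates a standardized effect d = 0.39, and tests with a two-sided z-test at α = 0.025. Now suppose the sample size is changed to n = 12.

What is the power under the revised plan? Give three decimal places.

With n = 12: δ = d·√n = 0.39 × √12 = 1.3510. Critical value z_{0.0125} = 2.241.
Revised power = Φ(δ − 2.241) + Φ(−δ − 2.241) = Φ(-0.890) + Φ(-3.592) = 0.1866 + 0.0002 = 0.1868.

Power ≈ 0.187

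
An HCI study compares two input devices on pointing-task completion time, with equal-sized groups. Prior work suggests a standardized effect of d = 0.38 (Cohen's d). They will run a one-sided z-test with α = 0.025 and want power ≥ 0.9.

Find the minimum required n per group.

n = 146 per group

For power 0.9 need Φ(δ − z_{0.025}) = 0.9, so δ = z_{0.025} + z_{0.10} = 1.960 + 1.282 = 3.242.
δ = d·√(n/2) ⇒ n = 2(δ/d)² = 2 × (3.242 / 0.38)² = 145.53.
Round up to the next whole unit.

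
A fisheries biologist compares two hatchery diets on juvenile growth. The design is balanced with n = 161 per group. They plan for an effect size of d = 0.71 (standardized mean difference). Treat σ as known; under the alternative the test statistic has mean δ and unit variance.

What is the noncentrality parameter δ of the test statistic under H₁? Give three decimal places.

δ ≈ 6.370

δ = d·√(n/2) = 0.71 × √(161/2) = 6.3702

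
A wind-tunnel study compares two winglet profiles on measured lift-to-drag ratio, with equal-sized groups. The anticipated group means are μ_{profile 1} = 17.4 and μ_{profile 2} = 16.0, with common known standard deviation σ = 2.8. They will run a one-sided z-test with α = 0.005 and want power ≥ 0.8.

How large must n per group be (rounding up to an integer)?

n = 94 per group

Standardized effect: d = |μ_{profile 1} − μ_{profile 2}| / σ = |17.4 − 16.0| / 2.8 = 0.5000
Set Φ(δ − 2.576) = 0.8; then δ − 2.576 = Φ⁻¹(0.8) = 0.842, giving δ = 3.417.
δ = d·√(n/2) ⇒ n = 2(δ/d)² = 2 × (3.417 / 0.5000)² = 93.43.
Rounding up, n = 94 per group.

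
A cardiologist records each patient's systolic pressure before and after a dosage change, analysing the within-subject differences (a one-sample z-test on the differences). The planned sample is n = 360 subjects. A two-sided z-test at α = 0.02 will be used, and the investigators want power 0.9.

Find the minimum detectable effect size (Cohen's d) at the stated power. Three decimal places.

d ≈ 0.190

Need Φ(δ − 2.326) = 0.9, so δ = 2.326 + 1.282 = 3.608.
(Lower-tail contribution to power is negligible for δ > 0.)
δ = d·√n ⇒ d = δ/√n = 3.608/√360 = 0.1902.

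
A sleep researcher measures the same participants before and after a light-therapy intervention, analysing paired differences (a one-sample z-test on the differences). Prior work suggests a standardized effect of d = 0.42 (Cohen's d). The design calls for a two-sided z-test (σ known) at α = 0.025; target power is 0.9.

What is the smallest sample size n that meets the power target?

n = 71

For power 0.9 need Φ(δ − z_{0.0125}) = 0.9, so δ = z_{0.0125} + z_{0.10} = 2.241 + 1.282 = 3.523.
(The Φ(−δ − z_{α/2}) term is vanishingly small for δ > 0 and is dropped in the standard sample-size formula.)
δ = d·√n ⇒ n = (δ/d)² = (3.523 / 0.42)² = 70.36.
Rounding up, n = 71.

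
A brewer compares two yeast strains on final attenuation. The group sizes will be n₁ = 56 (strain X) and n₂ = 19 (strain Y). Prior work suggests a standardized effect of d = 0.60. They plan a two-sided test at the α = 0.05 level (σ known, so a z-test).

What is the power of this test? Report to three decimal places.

Noncentrality parameter: δ = d / √(1/n₁ + 1/n₂) = 0.60 / √(1/56 + 1/19) = 2.2599
Critical value for a two-sided test at α = 0.05: z_{α/2} = 1.960.
Power = Φ(δ − 1.960) + Φ(−δ − 1.960) = Φ(0.300) + Φ(-4.220) = 0.6179 + 0.0000 = 0.6179.

Power ≈ 0.618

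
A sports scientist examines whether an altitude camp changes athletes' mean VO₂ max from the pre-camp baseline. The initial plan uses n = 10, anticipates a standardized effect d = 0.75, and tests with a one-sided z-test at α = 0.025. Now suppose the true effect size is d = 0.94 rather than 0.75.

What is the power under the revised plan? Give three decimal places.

Power ≈ 0.844

With d = 0.94: δ = d·√n = 0.94 × √10 = 2.9725. Critical value z_{0.025} = 1.960.
Revised power = Φ(δ − 1.960) = Φ(1.013) = 0.8444.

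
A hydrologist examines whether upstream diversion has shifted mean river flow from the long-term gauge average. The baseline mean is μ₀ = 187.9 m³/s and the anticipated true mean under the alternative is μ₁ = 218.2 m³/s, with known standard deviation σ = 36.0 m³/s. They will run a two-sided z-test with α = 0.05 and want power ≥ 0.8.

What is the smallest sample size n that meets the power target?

Standardized effect: d = |μ₁ − μ₀| / σ = |218.2 − 187.9| / 36.0 = 0.8417
For power 0.8 need Φ(δ − z_{0.025}) = 0.8, so δ = z_{0.025} + z_{0.20} = 1.960 + 0.842 = 2.802.
(Ignoring the negligible lower-tail rejection probability gives the usual closed-form inversion.)
δ = d·√n ⇒ n = (δ/d)² = (2.802 / 0.8417)² = 11.08.
Rounding up, n = 12.

n = 12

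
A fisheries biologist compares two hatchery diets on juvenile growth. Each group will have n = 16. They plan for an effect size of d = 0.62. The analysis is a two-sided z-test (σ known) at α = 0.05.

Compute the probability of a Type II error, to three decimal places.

Noncentrality parameter: δ = d·√(n/2) = 0.62 × √(16/2) = 1.7536
Two-sided α = 0.05 → critical value z_{0.025} = 1.960.
Power = Φ(δ − 1.960) + Φ(−δ − 1.960) = Φ(-0.206) + Φ(-3.714) = 0.4183 + 0.0001 = 0.4184.
Type II error: β = 1 − power = 1 − 0.4184 = 0.5816.

β ≈ 0.582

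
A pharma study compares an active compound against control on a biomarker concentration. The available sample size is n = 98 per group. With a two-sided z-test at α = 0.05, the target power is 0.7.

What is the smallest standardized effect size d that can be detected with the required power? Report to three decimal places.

Need Φ(δ − 1.960) = 0.7, so δ = 1.960 + 0.524 = 2.484.
(Lower-tail contribution to power is negligible for δ > 0.)
δ = d·√(n/2) ⇒ d = δ/√(n/2) = 2.484/√(98/2) = 0.3549.

d ≈ 0.355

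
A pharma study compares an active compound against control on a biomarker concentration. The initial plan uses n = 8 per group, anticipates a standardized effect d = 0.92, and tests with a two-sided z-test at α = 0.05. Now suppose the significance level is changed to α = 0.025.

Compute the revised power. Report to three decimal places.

δ = d·√(n/2) = 0.92 × √(8/2) = 1.8400 (unchanged). New critical value: z_{0.0125} = 2.241.
Revised power = Φ(δ − 2.241) + Φ(−δ − 2.241) = Φ(-0.401) + Φ(-4.081) = 0.3441 + 0.0000 = 0.3441.

Power ≈ 0.344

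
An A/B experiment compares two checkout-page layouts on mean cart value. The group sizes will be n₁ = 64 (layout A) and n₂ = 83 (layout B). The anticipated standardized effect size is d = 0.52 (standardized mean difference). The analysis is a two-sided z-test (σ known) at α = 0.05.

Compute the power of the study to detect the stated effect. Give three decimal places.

Noncentrality parameter: δ = d / √(1/n₁ + 1/n₂) = 0.52 / √(1/64 + 1/83) = 3.1259
Critical value for a two-sided test at α = 0.05: z_{α/2} = 1.960.
Power = Φ(δ − 1.960) + Φ(−δ − 1.960) = Φ(1.166) + Φ(-5.086) = 0.8782 + 0.0000 = 0.8782.

Power ≈ 0.878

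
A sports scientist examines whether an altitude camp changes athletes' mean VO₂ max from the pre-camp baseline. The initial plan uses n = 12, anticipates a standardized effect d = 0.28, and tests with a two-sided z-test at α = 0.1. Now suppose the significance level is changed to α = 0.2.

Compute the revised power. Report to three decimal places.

δ = d·√n = 0.28 × √12 = 0.9699 (unchanged). New critical value: z_{0.1} = 1.282.
Revised power = Φ(δ − 1.282) + Φ(−δ − 1.282) = Φ(-0.312) + Φ(-2.252) = 0.3777 + 0.0122 = 0.3898.

Power ≈ 0.390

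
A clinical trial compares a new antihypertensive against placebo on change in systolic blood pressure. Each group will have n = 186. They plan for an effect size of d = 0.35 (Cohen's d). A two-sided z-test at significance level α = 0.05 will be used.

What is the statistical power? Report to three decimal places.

Noncentrality parameter: δ = d·√(n/2) = 0.35 × √(186/2) = 3.3753
Critical value for a two-sided test at α = 0.05: z_{α/2} = 1.960.
Power = Φ(δ − 1.960) + Φ(−δ − 1.960) = Φ(1.415) + Φ(-5.335) = 0.9215 + 0.0000 = 0.9215.

Power ≈ 0.922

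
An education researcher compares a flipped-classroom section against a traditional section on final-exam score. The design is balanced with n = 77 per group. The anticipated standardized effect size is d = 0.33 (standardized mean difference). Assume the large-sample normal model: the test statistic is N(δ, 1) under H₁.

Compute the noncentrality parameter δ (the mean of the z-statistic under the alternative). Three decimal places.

δ ≈ 2.048

δ = d·√(n/2) = 0.33 × √(77/2) = 2.0476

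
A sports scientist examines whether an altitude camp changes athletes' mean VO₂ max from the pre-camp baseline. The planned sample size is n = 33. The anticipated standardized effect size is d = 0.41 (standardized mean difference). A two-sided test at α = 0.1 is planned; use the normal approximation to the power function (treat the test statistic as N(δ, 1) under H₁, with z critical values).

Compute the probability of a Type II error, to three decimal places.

β ≈ 0.239

Noncentrality parameter: δ = d·√n = 0.41 × √33 = 2.3553
Two-sided α = 0.1 → critical value z_{0.05} = 1.645.
Power = Φ(δ − 1.645) + Φ(−δ − 1.645) = Φ(0.710) + Φ(-4.000) = 0.7613 + 0.0000 = 0.7613.
Type II error: β = 1 − power = 1 − 0.7613 = 0.2387.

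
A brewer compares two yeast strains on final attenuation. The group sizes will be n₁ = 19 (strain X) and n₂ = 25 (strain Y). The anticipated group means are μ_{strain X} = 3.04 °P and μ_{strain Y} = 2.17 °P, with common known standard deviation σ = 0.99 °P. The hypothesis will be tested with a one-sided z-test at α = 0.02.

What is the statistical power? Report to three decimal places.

Power ≈ 0.798

Standardized effect: d = |μ_{strain X} − μ_{strain Y}| / σ = |3.04 − 2.17| / 0.99 = 0.8788
Noncentrality parameter: δ = d / √(1/n₁ + 1/n₂) = 0.8788 / √(1/19 + 1/25) = 2.8874
Critical value for a one-sided test at α = 0.02: z_α = 2.054.
Power = P(Z > 2.054 − δ) = Φ(0.834) = 0.7978.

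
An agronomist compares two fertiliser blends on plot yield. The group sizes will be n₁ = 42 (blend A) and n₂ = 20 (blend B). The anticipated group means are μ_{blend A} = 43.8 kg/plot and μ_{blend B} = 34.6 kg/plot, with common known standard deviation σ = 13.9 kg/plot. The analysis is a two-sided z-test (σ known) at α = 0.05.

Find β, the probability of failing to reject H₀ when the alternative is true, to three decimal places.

β ≈ 0.317

Standardized effect: d = |μ_{blend A} − μ_{blend B}| / σ = |43.8 − 34.6| / 13.9 = 0.6619
Noncentrality parameter: δ = d / √(1/n₁ + 1/n₂) = 0.6619 / √(1/42 + 1/20) = 2.4362
Critical value for a two-sided test at α = 0.05: z_{α/2} = 1.960.
Power = Φ(δ − 1.960) + Φ(−δ − 1.960) = Φ(0.476) + Φ(-4.396) = 0.6831 + 0.0000 = 0.6831.
Type II error: β = 1 − power = 1 − 0.6831 = 0.3169.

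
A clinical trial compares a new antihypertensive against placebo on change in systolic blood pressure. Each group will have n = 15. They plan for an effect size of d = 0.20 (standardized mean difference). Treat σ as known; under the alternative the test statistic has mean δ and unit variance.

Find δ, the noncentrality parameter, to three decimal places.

δ ≈ 0.548

δ = d·√(n/2) = 0.20 × √(15/2) = 0.5477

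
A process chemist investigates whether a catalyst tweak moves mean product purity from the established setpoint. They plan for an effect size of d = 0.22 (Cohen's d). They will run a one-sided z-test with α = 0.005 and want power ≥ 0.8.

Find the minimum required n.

For power 0.8 need Φ(δ − z_{0.005}) = 0.8, so δ = z_{0.005} + z_{0.20} = 2.576 + 0.842 = 3.417.
δ = d·√n ⇒ n = (δ/d)² = (3.417 / 0.22)² = 241.30.
Rounding up, n = 242.

n = 242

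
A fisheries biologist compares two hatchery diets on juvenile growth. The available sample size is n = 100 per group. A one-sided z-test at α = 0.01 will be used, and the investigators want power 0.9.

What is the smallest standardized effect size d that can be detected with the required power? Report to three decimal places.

d ≈ 0.510

Required noncentrality: δ = z_{0.01} + z_{0.10} = 2.326 + 1.282 = 3.608.
δ = d·√(n/2) ⇒ d = δ/√(n/2) = 3.608/√(100/2) = 0.5102.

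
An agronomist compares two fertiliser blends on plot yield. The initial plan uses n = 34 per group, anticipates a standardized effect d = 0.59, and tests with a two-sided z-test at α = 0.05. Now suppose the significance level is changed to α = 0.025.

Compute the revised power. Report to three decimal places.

δ = d·√(n/2) = 0.59 × √(34/2) = 2.4326 (unchanged). New critical value: z_{0.0125} = 2.241.
Revised power = Φ(δ − 2.241) + Φ(−δ − 2.241) = Φ(0.191) + Φ(-4.674) = 0.5758 + 0.0000 = 0.5758.

Power ≈ 0.576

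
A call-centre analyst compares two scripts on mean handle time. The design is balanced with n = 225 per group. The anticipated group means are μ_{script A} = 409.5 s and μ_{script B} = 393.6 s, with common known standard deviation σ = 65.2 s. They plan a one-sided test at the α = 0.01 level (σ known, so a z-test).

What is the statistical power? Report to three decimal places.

Power ≈ 0.603

Standardized effect: d = |μ_{script A} − μ_{script B}| / σ = |409.5 − 393.6| / 65.2 = 0.2439
Noncentrality parameter: λ = d·√(n/2) = 0.2439 × √(225/2) = 2.5866
Critical value for a one-sided test at α = 0.01: z_α = 2.326.
Power = P(Z > 2.326 − λ) = Φ(0.260) = 0.6027.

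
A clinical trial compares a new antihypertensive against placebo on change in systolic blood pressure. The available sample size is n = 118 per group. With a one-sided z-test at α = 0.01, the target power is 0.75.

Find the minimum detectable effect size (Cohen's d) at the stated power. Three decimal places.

Need Φ(δ − 2.326) = 0.75, so δ = 2.326 + 0.674 = 3.001.
δ = d·√(n/2) ⇒ d = δ/√(n/2) = 3.001/√(118/2) = 0.3907.

d ≈ 0.391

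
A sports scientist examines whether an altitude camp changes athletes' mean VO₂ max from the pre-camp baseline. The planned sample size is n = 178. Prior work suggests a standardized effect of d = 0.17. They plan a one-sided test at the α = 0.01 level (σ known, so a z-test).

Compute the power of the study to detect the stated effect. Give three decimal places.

Power ≈ 0.477

Noncentrality parameter: δ = d·√n = 0.17 × √178 = 2.2681
One-sided α = 0.01 → critical value z_{0.01} = 2.326.
Power = Φ(δ − 2.326) = Φ(-0.058) = 0.4768.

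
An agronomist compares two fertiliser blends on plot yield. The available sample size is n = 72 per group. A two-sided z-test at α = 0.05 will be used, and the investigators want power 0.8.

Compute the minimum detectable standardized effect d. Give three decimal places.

d ≈ 0.467

Required noncentrality: δ = z_{0.025} + z_{0.20} = 1.960 + 0.842 = 2.802.
(The second rejection-region term Φ(−δ − z_{α/2}) is negligible and dropped.)
δ = d·√(n/2) ⇒ d = δ/√(n/2) = 2.802/√(72/2) = 0.4669.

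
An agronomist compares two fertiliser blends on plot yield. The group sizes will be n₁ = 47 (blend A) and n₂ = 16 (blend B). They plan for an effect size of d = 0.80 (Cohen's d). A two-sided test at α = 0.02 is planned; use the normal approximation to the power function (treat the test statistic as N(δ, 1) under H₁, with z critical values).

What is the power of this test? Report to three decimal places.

Power ≈ 0.669

Noncentrality parameter: δ = d / √(1/n₁ + 1/n₂) = 0.80 / √(1/47 + 1/16) = 2.7639
Critical value for a two-sided test at α = 0.02: z_{α/2} = 2.326.
Power = Φ(δ − 2.326) + Φ(−δ − 2.326) = Φ(0.438) + Φ(-5.090) = 0.6692 + 0.0000 = 0.6692.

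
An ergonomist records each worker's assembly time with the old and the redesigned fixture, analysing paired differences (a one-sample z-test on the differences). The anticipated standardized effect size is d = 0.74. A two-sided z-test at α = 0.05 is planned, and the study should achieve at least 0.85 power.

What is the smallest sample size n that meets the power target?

n = 17

For power 0.85 need Φ(δ − z_{0.025}) = 0.85, so δ = z_{0.025} + z_{0.15} = 1.960 + 1.036 = 2.996.
(For δ > 0 the lower-tail rejection region contributes negligibly to power, so the one-term inversion is standard.)
δ = d·√n ⇒ n = (δ/d)² = (2.996 / 0.74)² = 16.40.
Round up to the next whole unit.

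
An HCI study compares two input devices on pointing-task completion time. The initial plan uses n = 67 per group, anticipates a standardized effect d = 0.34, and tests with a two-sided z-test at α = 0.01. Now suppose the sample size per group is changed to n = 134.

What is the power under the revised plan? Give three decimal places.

Power ≈ 0.582

With n = 134 per group: δ = d·√(n/2) = 0.34 × √(134/2) = 2.7830. Critical value z_{0.005} = 2.576.
Revised power = Φ(δ − 2.576) + Φ(−δ − 2.576) = Φ(0.207) + Φ(-5.359) = 0.5821 + 0.0000 = 0.5821.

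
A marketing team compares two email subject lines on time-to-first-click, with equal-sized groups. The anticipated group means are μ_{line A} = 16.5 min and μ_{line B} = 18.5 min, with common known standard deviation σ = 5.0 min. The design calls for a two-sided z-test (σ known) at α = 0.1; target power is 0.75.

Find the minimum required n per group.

Standardized effect: d = |μ_{line A} − μ_{line B}| / σ = |16.5 − 18.5| / 5.0 = 0.4000
For power 0.75 need Φ(δ − z_{0.05}) = 0.75, so δ = z_{0.05} + z_{0.25} = 1.645 + 0.674 = 2.319.
(For δ > 0 the lower-tail rejection region contributes negligibly to power, so the one-term inversion is standard.)
δ = d·√(n/2) ⇒ n = 2(δ/d)² = 2 × (2.319 / 0.4000)² = 67.24.
Rounding up, n = 68 per group.

n = 68 per group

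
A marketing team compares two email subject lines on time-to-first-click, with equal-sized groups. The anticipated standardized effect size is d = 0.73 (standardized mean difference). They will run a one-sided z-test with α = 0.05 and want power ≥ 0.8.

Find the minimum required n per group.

n = 24 per group

Set Φ(δ − 1.645) = 0.8; then δ − 1.645 = Φ⁻¹(0.8) = 0.842, giving δ = 2.486.
δ = d·√(n/2) ⇒ n = 2(δ/d)² = 2 × (2.486 / 0.73)² = 23.20.
Round up to the next whole unit.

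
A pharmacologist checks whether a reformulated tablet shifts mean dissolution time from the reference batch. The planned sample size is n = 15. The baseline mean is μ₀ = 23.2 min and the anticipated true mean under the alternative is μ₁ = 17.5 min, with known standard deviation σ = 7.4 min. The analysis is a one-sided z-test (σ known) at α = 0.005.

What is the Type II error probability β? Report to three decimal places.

β ≈ 0.342

Standardized effect: d = |μ₁ − μ₀| / σ = |17.5 − 23.2| / 7.4 = 0.7703
Noncentrality parameter: δ = d·√n = 0.7703 × √15 = 2.9832
One-sided α = 0.005 → critical value z_{0.005} = 2.576.
Power = P(Z > 2.576 − δ) = Φ(0.407) = 0.6581.
Type II error: β = 1 − power = 1 − 0.6581 = 0.3419.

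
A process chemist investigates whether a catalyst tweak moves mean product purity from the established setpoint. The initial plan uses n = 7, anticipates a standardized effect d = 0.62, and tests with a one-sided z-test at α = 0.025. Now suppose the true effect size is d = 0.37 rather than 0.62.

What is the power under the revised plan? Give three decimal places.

Power ≈ 0.163

With d = 0.37: δ = d·√n = 0.37 × √7 = 0.9789. Critical value z_{0.025} = 1.960.
Revised power = Φ(δ − 1.960) = Φ(-0.981) = 0.1633.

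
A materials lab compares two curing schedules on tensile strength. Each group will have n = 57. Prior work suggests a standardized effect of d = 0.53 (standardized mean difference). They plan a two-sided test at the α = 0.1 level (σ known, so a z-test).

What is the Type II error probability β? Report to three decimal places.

β ≈ 0.118

Noncentrality parameter: δ = d·√(n/2) = 0.53 × √(57/2) = 2.8294
Critical value for a two-sided test at α = 0.1: z_{α/2} = 1.645.
Power = Φ(δ − 1.645) + Φ(−δ − 1.645) = Φ(1.185) + Φ(-4.474) = 0.8819 + 0.0000 = 0.8819.
Type II error: β = 1 − power = 1 − 0.8819 = 0.1181.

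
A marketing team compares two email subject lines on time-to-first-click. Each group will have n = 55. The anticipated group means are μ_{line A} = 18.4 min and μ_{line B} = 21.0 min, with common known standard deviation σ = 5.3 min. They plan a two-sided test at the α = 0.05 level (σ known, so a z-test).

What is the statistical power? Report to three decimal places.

Power ≈ 0.730

Standardized effect: d = |μ_{line A} − μ_{line B}| / σ = |18.4 − 21.0| / 5.3 = 0.4906
Noncentrality parameter: δ = d·√(n/2) = 0.4906 × √(55/2) = 2.5726
Two-sided α = 0.05 → critical value z_{0.025} = 1.960.
Power = Φ(δ − 1.960) + Φ(−δ − 1.960) = Φ(0.613) + Φ(-4.533) = 0.7299 + 0.0000 = 0.7299.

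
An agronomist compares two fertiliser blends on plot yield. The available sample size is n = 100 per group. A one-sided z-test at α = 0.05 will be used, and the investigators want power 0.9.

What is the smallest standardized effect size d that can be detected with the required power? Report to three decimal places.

d ≈ 0.414

Need Φ(δ − 1.645) = 0.9, so δ = 1.645 + 1.282 = 2.926.
δ = d·√(n/2) ⇒ d = δ/√(n/2) = 2.926/√(100/2) = 0.4139.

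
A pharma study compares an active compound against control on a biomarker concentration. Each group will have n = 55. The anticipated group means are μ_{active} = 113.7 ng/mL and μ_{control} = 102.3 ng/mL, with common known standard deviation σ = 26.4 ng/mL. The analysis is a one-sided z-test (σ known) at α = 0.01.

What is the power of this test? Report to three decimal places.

Power ≈ 0.475

Standardized effect: d = |μ_{active} − μ_{control}| / σ = |113.7 − 102.3| / 26.4 = 0.4318
Noncentrality parameter: δ = d·√(n/2) = 0.4318 × √(55/2) = 2.2645
Critical value for a one-sided test at α = 0.01: z_α = 2.326.
Power = P(Z > 2.326 − δ) = Φ(-0.062) = 0.4753.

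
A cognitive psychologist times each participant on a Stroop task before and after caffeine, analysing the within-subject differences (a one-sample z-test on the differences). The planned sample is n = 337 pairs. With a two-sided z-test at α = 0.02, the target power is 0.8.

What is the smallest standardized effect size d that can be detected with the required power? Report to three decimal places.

Need Φ(δ − 2.326) = 0.8, so δ = 2.326 + 0.842 = 3.168.
(The second rejection-region term Φ(−δ − z_{α/2}) is negligible and dropped.)
δ = d·√n ⇒ d = δ/√n = 3.168/√337 = 0.1726.

d ≈ 0.173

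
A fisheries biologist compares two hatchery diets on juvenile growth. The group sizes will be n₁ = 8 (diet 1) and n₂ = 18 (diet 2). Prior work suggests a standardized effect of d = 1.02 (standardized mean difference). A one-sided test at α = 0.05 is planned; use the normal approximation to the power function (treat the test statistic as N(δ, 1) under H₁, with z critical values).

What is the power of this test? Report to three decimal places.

Power ≈ 0.775

Noncentrality parameter: λ = d / √(1/n₁ + 1/n₂) = 1.02 / √(1/8 + 1/18) = 2.4005
One-sided α = 0.05 → critical value z_{0.05} = 1.645.
Power = P(Z > 1.645 − λ) = Φ(0.756) = 0.7751.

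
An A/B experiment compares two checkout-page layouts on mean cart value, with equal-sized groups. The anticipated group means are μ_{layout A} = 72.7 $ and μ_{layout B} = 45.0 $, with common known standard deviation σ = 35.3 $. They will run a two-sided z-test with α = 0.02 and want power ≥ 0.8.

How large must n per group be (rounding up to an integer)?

n = 33 per group

Standardized effect: d = |μ_{layout A} − μ_{layout B}| / σ = |72.7 − 45.0| / 35.3 = 0.7847
For power 0.8 need Φ(δ − z_{0.01}) = 0.8, so δ = z_{0.01} + z_{0.20} = 2.326 + 0.842 = 3.168.
(For δ > 0 the lower-tail rejection region contributes negligibly to power, so the one-term inversion is standard.)
δ = d·√(n/2) ⇒ n = 2(δ/d)² = 2 × (3.168 / 0.7847)² = 32.60.
Rounding up, n = 33 per group.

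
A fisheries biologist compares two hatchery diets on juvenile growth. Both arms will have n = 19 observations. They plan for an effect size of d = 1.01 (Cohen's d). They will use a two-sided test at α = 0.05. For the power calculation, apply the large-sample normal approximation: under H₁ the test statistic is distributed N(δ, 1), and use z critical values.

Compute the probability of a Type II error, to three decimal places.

β ≈ 0.124

Noncentrality parameter: δ = d·√(n/2) = 1.01 × √(19/2) = 3.1130
Two-sided α = 0.05 → critical value z_{0.025} = 1.960.
Power = Φ(δ − 1.960) + Φ(−δ − 1.960) = Φ(1.153) + Φ(-5.073) = 0.8756 + 0.0000 = 0.8756.
Type II error: β = 1 − power = 1 − 0.8756 = 0.1244.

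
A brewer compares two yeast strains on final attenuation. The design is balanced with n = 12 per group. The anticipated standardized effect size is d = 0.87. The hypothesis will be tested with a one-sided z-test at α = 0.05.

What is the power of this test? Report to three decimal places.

Power ≈ 0.687

Noncentrality parameter: δ = d·√(n/2) = 0.87 × √(12/2) = 2.1311
One-sided α = 0.05 → critical value z_{0.05} = 1.645.
Power = P(Z > 1.645 − δ) = Φ(0.486) = 0.6866.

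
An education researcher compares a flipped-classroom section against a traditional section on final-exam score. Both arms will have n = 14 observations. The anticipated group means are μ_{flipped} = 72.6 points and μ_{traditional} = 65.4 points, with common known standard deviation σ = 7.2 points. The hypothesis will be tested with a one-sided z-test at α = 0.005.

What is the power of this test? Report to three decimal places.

Power ≈ 0.528

Standardized effect: d = |μ_{flipped} − μ_{traditional}| / σ = |72.6 − 65.4| / 7.2 = 1.0000
Noncentrality parameter: δ = d·√(n/2) = 1.0000 × √(14/2) = 2.6458
Critical value for a one-sided test at α = 0.005: z_α = 2.576.
Power = Φ(δ − 2.576) = Φ(0.070) = 0.5279.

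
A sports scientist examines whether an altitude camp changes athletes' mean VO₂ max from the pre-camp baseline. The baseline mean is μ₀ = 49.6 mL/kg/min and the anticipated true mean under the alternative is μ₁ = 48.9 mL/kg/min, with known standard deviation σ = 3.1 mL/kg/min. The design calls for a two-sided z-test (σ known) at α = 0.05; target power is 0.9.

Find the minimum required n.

Standardized effect: d = |μ₁ − μ₀| / σ = |48.9 − 49.6| / 3.1 = 0.2258
Set Φ(δ − 1.960) = 0.9; then δ − 1.960 = Φ⁻¹(0.9) = 1.282, giving δ = 3.242.
(For δ > 0 the lower-tail rejection region contributes negligibly to power, so the one-term inversion is standard.)
δ = d·√n ⇒ n = (δ/d)² = (3.242 / 0.2258)² = 206.07.
Rounding up, n = 207.

n = 207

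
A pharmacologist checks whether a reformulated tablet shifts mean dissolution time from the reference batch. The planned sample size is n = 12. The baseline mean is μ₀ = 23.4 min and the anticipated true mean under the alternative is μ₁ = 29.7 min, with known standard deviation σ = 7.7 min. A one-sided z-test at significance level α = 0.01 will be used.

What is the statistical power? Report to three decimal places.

Standardized effect: d = |μ₁ − μ₀| / σ = |29.7 − 23.4| / 7.7 = 0.8182
Noncentrality parameter: δ = d·√n = 0.8182 × √12 = 2.8343
One-sided α = 0.01 → critical value z_{0.01} = 2.326.
Power = Φ(δ − 2.326) = Φ(0.508) = 0.6942.

Power ≈ 0.694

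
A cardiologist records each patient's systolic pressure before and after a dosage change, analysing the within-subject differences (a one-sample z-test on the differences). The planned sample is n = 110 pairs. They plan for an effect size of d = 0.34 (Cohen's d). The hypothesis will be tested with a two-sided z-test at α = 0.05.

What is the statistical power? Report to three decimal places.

Power ≈ 0.946

Noncentrality parameter: δ = d·√n = 0.34 × √110 = 3.5660
Critical value for a two-sided test at α = 0.05: z_{α/2} = 1.960.
Power = Φ(δ − 1.960) + Φ(−δ − 1.960) = Φ(1.606) + Φ(-5.526) = 0.9459 + 0.0000 = 0.9459.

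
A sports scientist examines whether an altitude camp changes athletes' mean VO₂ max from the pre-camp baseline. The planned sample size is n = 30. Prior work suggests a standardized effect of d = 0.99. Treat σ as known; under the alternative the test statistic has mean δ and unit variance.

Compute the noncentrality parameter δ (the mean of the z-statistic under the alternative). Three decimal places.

δ ≈ 5.422

δ = d·√n = 0.99 × √30 = 5.4225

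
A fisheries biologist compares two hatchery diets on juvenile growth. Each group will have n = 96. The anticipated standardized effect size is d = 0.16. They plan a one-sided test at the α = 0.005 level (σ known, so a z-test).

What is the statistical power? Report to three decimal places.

Power ≈ 0.071

Noncentrality parameter: δ = d·√(n/2) = 0.16 × √(96/2) = 1.1085
Critical value for a one-sided test at α = 0.005: z_α = 2.576.
Power = P(Z > 2.576 − δ) = Φ(-1.467) = 0.0711.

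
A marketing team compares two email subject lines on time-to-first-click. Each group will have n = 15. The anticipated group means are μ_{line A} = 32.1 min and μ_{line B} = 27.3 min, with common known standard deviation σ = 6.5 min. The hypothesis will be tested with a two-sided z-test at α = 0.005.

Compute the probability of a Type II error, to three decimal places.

β ≈ 0.784

Standardized effect: d = |μ_{line A} − μ_{line B}| / σ = |32.1 − 27.3| / 6.5 = 0.7385
Noncentrality parameter: δ = d·√(n/2) = 0.7385 × √(15/2) = 2.0224
Critical value for a two-sided test at α = 0.005: z_{α/2} = 2.807.
Power = Φ(δ − 2.807) + Φ(−δ − 2.807) = Φ(-0.785) + Φ(-4.829) = 0.2163 + 0.0000 = 0.2163.
Type II error: β = 1 − power = 1 − 0.2163 = 0.7837.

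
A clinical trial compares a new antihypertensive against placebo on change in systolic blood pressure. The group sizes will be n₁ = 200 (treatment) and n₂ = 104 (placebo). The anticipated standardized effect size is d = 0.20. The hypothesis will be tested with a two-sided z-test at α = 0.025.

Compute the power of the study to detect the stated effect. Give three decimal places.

Power ≈ 0.279

Noncentrality parameter: δ = d / √(1/n₁ + 1/n₂) = 0.20 / √(1/200 + 1/104) = 1.6543
Critical value for a two-sided test at α = 0.025: z_{α/2} = 2.241.
Power = Φ(δ − 2.241) + Φ(−δ − 2.241) = Φ(-0.587) + Φ(-3.896) = 0.2786 + 0.0000 = 0.2786.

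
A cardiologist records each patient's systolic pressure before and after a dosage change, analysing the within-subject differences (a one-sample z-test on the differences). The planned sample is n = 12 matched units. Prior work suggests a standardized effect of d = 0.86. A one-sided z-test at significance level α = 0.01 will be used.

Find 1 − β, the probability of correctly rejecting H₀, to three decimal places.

Noncentrality parameter: δ = d·√n = 0.86 × √12 = 2.9791
Critical value for a one-sided test at α = 0.01: z_α = 2.326.
Power = Φ(δ − 2.326) = Φ(0.653) = 0.7431.

Power ≈ 0.743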